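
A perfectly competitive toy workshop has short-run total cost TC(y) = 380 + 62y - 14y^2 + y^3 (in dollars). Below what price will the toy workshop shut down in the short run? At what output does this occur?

The firm shuts down when price falls below the minimum of average variable cost. AVC = VC/y = 62 - 14y + y^2.
dAVC/dy = -14 + 2y = 0 gives y = 7. min AVC = 62 - 14·7 + 7^2 = 13.
For P < $13 the firm produces nothing.

$13 per unit, at y = 7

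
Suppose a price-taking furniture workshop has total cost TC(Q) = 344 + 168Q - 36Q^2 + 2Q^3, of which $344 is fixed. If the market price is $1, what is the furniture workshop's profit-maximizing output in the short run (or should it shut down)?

Shut down

Variable cost is VC = 168Q - 36Q^2 + 2Q^3, so AVC = VC/Q = 168 - 36Q + 2Q^2 and MC = dTC/dQ = 168 - 72Q + 6Q^2.
The AVC parabola has its vertex at Q = 36/4 = 9, where AVC = 168 - 36·9 + 2·9^2 = $6.
With P < min AVC ($1 < $6), every unit sold adds to the loss.
Best response: produce nothing and absorb the $344 fixed cost.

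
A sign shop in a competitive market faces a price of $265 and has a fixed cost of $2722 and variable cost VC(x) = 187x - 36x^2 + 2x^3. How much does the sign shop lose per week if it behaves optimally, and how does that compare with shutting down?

AVC = 187 - 36x + 2x^2; min AVC = $25 at x = 9. Since P = $265 ≥ min AVC, the firm produces.
With MC = 187 - 72x + 6x^2, P = MC on the upward-sloping part at x* = 13.
TR = 265·13 = 3445. TC = 2722 + 741 = 3463. Profit = 3445 − 3463 = -$18.
Shutting down would mean losing the fixed cost of $2722, so operating at a loss of $18 is better by $2704.

Profit = -$18 at x = 13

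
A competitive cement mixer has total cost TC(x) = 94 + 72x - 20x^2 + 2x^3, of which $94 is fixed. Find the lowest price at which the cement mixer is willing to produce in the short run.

$22 per unit

Short-run supply begins at min AVC. From VC = 72x - 20x^2 + 2x^3, AVC = 72 - 20x + 2x^2.
At the minimum of AVC, MC = AVC. MC = 72 - 40x + 6x^2; setting MC = AVC gives 4x^2 - 20x = 0, so x = 5. min AVC = 22.
So the shutdown price is $22.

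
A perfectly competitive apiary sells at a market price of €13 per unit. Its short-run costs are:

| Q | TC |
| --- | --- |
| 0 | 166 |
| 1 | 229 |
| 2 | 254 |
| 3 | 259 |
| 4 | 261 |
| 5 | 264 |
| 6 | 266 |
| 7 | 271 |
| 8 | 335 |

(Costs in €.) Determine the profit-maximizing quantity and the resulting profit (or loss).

Profit at each row (π = 13Q − TC): Q=0: -166; Q=1: -216; Q=2: -228; Q=3: -220; Q=4: -209; Q=5: -199; Q=6: -188; Q=7: -180; Q=8: -231.
Profit is highest at Q = 0. Equivalently, the lowest AVC in the table is 105/7 ≈ €15 at Q = 7, and P = €13 falls below it — price never covers variable cost, so the firm shuts down and loses only its fixed cost.

Q = 0 (shut down); profit = -€166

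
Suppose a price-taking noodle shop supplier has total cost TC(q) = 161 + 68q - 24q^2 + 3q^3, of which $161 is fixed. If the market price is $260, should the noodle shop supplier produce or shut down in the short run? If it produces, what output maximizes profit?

Produce at q = 8

From TC, MC = TC'(q) = 68 - 48q + 9q^2 and AVC = VC/q = 68 - 24q + 3q^2.
AVC is minimized where dAVC/dq = -24 + 6q = 0, at q = 4; min AVC = 68 - 24·4 + 3·4^2 = $20.
P = $260 exceeds min AVC = $20, so the firm stays open.
Solving P = MC: -192 - 48q + 9q^2 = 0 ⇒ q = -8/3 or 8. On the upward-sloping branch, q* = 8.
Check: AVC at q = 8 is $68 ≤ P, so revenue covers variable cost.
Profit = P·q − TC = 260·8 − 705 = $1375.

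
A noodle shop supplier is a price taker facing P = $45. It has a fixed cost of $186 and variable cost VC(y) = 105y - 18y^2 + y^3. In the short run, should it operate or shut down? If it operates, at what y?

Produce at y = 10

From TC, MC = TC'(y) = 105 - 36y + 3y^2 and AVC = VC/y = 105 - 18y + y^2.
AVC is minimized where dAVC/dy = -18 + 2y = 0, at y = 9; min AVC = 105 - 18·9 + 9^2 = $24.
Because $45 ≥ $24, revenue can cover variable cost; the firm operates.
P = MC gives 60 - 36y + 3y^2 = 0, with roots 2 and 10. Take the larger (rising MC): y* = 10.
Check: AVC at y = 10 is $25 ≤ P, so revenue covers variable cost.
Profit = P·y − TC = 45·10 − 436 = $14.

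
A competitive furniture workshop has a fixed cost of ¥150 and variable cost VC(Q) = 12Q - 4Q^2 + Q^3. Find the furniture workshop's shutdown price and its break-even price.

Shutdown price = ¥8; break-even price = ¥47

AVC = 12 - 4Q + Q^2; minimized at Q = 2, giving min AVC = ¥8. That is the shutdown price.
ATC = 150/Q + 12 - 4Q + Q^2. Setting dATC/dQ = −150/Q^2 − 4 + 2Q = 0 gives Q = 5 (since 2·5^3 − 4·5^2 = 150).
min ATC = 150/5 + 12 − 4·5 + 5^2 = ¥47. That is the break-even price.
Between these two prices the firm operates at a loss; above ¥47 it earns a profit.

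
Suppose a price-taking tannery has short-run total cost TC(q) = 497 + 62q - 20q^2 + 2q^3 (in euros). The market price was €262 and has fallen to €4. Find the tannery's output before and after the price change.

AVC = 62 - 20q + 2q^2, minimized at q = 5 where min AVC = €12. MC = 62 - 40q + 6q^2.
At P = €262 ≥ min AVC, set P = MC on the rising branch: q = 10.
At P = €4 < min AVC = €12, price no longer covers variable cost at any output, so the firm shuts down: q = 0.

Output falls from 10 to 0 (the firm shuts down)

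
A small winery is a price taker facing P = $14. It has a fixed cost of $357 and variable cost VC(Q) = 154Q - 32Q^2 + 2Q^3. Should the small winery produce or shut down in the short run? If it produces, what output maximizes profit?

Shut down

From TC, MC = TC'(Q) = 154 - 64Q + 6Q^2 and AVC = VC/Q = 154 - 32Q + 2Q^2.
The AVC parabola has its vertex at Q = 32/4 = 8, where AVC = 154 - 32·8 + 2·8^2 = $26.
With P < min AVC ($14 < $26), every unit sold adds to the loss.
Shutting down limits the loss to fixed cost, $357.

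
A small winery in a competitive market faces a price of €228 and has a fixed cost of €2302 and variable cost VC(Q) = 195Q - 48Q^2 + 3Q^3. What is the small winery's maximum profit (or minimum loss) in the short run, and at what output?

Profit = -€124 at Q = 11

AVC = 195 - 48Q + 3Q^2; min AVC = €3 at Q = 8. Since P = €228 ≥ min AVC, the firm produces.
With MC = 195 - 96Q + 9Q^2, P = MC on the upward-sloping part at Q* = 11.
TR = 228·11 = 2508. TC = 2302 + 330 = 2632. Profit = 2508 − 2632 = -€124.
That loss of €124 beats the €2302 the firm would lose by shutting down; producing recovers €2178 of fixed cost.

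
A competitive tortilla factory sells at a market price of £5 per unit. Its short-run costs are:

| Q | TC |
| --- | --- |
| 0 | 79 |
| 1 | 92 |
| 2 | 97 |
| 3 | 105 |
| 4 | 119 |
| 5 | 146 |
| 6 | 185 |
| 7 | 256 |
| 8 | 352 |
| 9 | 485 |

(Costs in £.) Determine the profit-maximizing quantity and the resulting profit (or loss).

Q = 0 (shut down); profit = -£79

Profit at each row (π = 5Q − TC): Q=0: -79; Q=1: -87; Q=2: -87; Q=3: -90; Q=4: -99; Q=5: -121; Q=6: -155; Q=7: -221; Q=8: -312; Q=9: -440.
Profit is highest at Q = 0. Equivalently, the lowest AVC in the table is 26/3 ≈ £8.67 at Q = 3, and P = £5 falls below it — price never covers variable cost, so the firm shuts down and loses only its fixed cost.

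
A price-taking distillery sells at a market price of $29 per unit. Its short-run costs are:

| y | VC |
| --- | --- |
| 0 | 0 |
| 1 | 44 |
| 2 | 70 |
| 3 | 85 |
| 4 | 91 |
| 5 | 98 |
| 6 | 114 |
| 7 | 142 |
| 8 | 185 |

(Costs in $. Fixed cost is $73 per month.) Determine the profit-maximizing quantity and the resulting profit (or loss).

y = 7; profit = -$12

Compute π = P·y − TC at each output: y=0: -73; y=1: -88; y=2: -85; y=3: -71; y=4: -48; y=5: -26; y=6: -13; y=7: -12; y=8: -26.
Profit is maximized at y = 7. AVC there is 142/7 = $20.29 ≤ P, so producing beats shutting down (which would give -$73).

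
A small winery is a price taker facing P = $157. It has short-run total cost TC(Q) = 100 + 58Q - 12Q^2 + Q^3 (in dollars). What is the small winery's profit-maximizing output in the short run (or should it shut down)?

Produce at Q = 11

Strip out fixed cost: VC = 58Q - 12Q^2 + Q^3. Then AVC = 58 - 12Q + Q^2 and MC = 58 - 24Q + 3Q^2.
AVC hits its minimum where MC = AVC, at Q = 6, giving min AVC = 58 - 12·6 + 6^2 = $22.
P = $157 exceeds min AVC = $22, so the firm stays open.
P = MC gives -99 - 24Q + 3Q^2 = 0, with roots -3 and 11. Take the larger (rising MC): Q* = 11.
Check: AVC at Q = 11 is $47 ≤ P, so revenue covers variable cost.
Profit = P·Q − TC = 157·11 − 617 = $1110.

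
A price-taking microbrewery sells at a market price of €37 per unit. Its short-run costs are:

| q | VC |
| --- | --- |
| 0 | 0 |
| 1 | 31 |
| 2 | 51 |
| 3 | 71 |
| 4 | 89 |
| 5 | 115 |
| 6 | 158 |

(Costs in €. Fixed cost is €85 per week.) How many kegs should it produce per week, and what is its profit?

Compute π = P·q − TC at each output: q=0: -85; q=1: -79; q=2: -62; q=3: -45; q=4: -26; q=5: -15; q=6: -21.
Profit is maximized at q = 5. AVC there is 115/5 = €23 ≤ P, so producing beats shutting down (which would give -€85).

q = 5; profit = -€15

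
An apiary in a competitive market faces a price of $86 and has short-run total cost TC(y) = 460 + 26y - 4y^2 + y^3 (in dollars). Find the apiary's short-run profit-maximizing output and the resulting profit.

Profit = -$172 at y = 6

AVC = 26 - 4y + y^2 has its minimum $22 at y = 2; price $86 clears that bar, so the firm operates.
With MC = 26 - 8y + 3y^2, P = MC on the upward-sloping part at y* = 6.
TR = 86·6 = 516. TC = 460 + 228 = 688. Profit = 516 − 688 = -$172.
Shutting down would mean losing the fixed cost of $460, so operating at a loss of $172 is better by $288.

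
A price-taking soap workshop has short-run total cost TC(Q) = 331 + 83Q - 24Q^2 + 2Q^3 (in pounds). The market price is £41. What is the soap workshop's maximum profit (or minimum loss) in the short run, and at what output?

Profit = -£135 at Q = 7

AVC = 83 - 24Q + 2Q^2 has its minimum £11 at Q = 6; price £41 clears that bar, so the firm operates.
MC = 83 - 48Q + 6Q^2. Setting P = MC and taking the root on the rising branch gives Q* = 7.
TR = 41·7 = 287. TC = 331 + 91 = 422. Profit = 287 − 422 = -£135.
Shutting down would mean losing the fixed cost of £331, so operating at a loss of £135 is better by £196.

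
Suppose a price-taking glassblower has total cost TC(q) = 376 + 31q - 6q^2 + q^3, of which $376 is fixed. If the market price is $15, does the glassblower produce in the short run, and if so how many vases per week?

Shut down

Variable cost is VC = 31q - 6q^2 + q^3, so AVC = VC/q = 31 - 6q + q^2 and MC = dTC/dq = 31 - 12q + 3q^2.
AVC is minimized where dAVC/dq = -6 + 2q = 0, at q = 3; min AVC = 31 - 6·3 + 3^2 = $22.
P = $15 lies below min AVC = $22; no output level covers variable cost.
Best response: produce nothing and absorb the $376 fixed cost.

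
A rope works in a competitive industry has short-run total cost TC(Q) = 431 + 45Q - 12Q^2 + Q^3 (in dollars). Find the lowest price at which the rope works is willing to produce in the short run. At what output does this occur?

The firm shuts down when price falls below the minimum of average variable cost. AVC = VC/Q = 45 - 12Q + Q^2.
dAVC/dQ = -12 + 2Q = 0 gives Q = 6. min AVC = 45 - 12·6 + 6^2 = 9.
The firm shuts down for any P below $9.

$9 per unit, at Q = 6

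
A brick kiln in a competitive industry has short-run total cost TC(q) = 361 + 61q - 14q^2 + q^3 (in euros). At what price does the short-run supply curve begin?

€12 per unit

The firm shuts down when price falls below the minimum of average variable cost. AVC = VC/q = 61 - 14q + q^2.
dAVC/dq = -14 + 2q = 0 gives q = 7. min AVC = 61 - 14·7 + 7^2 = 12.
For P < €12 the firm produces nothing.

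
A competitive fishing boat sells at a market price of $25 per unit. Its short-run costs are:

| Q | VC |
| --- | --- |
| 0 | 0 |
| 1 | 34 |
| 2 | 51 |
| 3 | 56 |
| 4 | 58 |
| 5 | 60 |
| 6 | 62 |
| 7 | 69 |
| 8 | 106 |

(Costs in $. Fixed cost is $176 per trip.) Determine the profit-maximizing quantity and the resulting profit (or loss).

Compute π = P·Q − TC at each output: Q=0: -176; Q=1: -185; Q=2: -177; Q=3: -157; Q=4: -134; Q=5: -111; Q=6: -88; Q=7: -70; Q=8: -82.
Profit is maximized at Q = 7. AVC there is 69/7 = $9.86 ≤ P, so producing beats shutting down (which would give -$176).

Q = 7; profit = -$70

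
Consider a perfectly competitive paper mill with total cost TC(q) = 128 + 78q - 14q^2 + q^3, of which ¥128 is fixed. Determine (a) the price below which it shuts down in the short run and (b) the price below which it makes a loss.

Shutdown price = ¥29; break-even price = ¥46

Shutdown price = min AVC. AVC = 78 - 14q + q^2, with vertex at q = 7 and minimum ¥29.
ATC = 128/q + 78 - 14q + q^2. Setting dATC/dq = −128/q^2 − 14 + 2q = 0 gives q = 8 (since 2·8^3 − 14·8^2 = 128).
min ATC = 128/8 + 78 − 14·8 + 8^2 = ¥46. That is the break-even price.
For ¥29 ≤ P < ¥46 the firm produces at a loss; below ¥29 it shuts down.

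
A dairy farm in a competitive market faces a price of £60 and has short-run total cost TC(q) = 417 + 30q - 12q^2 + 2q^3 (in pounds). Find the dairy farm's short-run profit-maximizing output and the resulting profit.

AVC = 30 - 12q + 2q^2; min AVC = £12 at q = 3. Since P = £60 ≥ min AVC, the firm produces.
With MC = 30 - 24q + 6q^2, P = MC on the upward-sloping part at q* = 5.
TR = 60·5 = 300. TC = 417 + 100 = 517. Profit = 300 − 517 = -£217.
That loss of £217 beats the £417 the firm would lose by shutting down; producing recovers £200 of fixed cost.

Profit = -£217 at q = 5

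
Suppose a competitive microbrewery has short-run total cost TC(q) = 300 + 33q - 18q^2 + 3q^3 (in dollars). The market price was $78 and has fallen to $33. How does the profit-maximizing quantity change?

Output falls from 5 to 4

MC = 33 - 36q + 9q^2; the shutdown threshold is min AVC = $6 (at q = 3).
With P = $78 above the shutdown price, P = MC gives q = 5.
At P = $33 ≥ min AVC, set P = MC: q = 4. The firm stays open but cuts output.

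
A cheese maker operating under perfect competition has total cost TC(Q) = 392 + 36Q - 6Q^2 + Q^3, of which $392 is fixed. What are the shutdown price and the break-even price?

Shutdown price = $27; break-even price = $99

Shutdown price = min AVC. AVC = 36 - 6Q + Q^2, with vertex at Q = 3 and minimum $27.
ATC = 392/Q + 36 - 6Q + Q^2. Setting dATC/dQ = −392/Q^2 − 6 + 2Q = 0 gives Q = 7 (since 2·7^3 − 6·7^2 = 392).
min ATC = 392/7 + 36 − 6·7 + 7^2 = $99. That is the break-even price.
Between these two prices the firm operates at a loss; above $99 it earns a profit.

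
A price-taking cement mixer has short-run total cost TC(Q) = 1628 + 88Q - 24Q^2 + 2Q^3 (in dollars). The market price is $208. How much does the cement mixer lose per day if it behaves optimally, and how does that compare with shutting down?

AVC = 88 - 24Q + 2Q^2 has its minimum $16 at Q = 6; price $208 clears that bar, so the firm operates.
MC = 88 - 48Q + 6Q^2. Setting P = MC and taking the root on the rising branch gives Q* = 10.
TR = 208·10 = 2080. TC = 1628 + 480 = 2108. Profit = 2080 − 2108 = -$28.
Shutting down would mean losing the fixed cost of $1628, so operating at a loss of $28 is better by $1600.

Profit = -$28 at Q = 10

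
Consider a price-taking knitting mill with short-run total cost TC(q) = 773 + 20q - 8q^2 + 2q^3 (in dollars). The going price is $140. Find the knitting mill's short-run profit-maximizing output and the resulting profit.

AVC = 20 - 8q + 2q^2; min AVC = $12 at q = 2. Since P = $140 ≥ min AVC, the firm produces.
MC = 20 - 16q + 6q^2. Setting P = MC and taking the root on the rising branch gives q* = 6.
TR = 140·6 = 840. TC = 773 + 264 = 1037. Profit = 840 − 1037 = -$197.
By producing, the firm covers all variable cost plus $576 of fixed cost; shutting down would lose the full $773.

Profit = -$197 at q = 6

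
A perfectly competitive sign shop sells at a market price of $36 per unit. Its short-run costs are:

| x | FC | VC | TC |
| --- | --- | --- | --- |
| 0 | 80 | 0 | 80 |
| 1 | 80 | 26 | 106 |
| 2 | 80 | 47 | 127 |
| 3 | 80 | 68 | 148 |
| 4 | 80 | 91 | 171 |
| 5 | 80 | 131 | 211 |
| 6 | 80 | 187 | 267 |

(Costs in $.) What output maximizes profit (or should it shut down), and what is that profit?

Compute π = P·x − TC at each output: x=0: -80; x=1: -70; x=2: -55; x=3: -40; x=4: -27; x=5: -31; x=6: -51.
Profit is maximized at x = 4. AVC there is 91/4 = $22.75 ≤ P, so producing beats shutting down (which would give -$80).

x = 4; profit = -$27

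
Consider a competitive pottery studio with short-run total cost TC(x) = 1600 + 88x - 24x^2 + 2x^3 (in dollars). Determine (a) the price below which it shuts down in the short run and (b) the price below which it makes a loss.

AVC = 88 - 24x + 2x^2; minimized at x = 6, giving min AVC = $16. That is the shutdown price.
ATC = 1600/x + 88 - 24x + 2x^2. Setting dATC/dx = −1600/x^2 − 24 + 4x = 0 gives x = 10 (since 4·10^3 − 24·10^2 = 1600).
min ATC = 1600/10 + 88 − 24·10 + 2·10^2 = $208. That is the break-even price.
Between these two prices the firm operates at a loss; above $208 it earns a profit.

Shutdown price = $16; break-even price = $208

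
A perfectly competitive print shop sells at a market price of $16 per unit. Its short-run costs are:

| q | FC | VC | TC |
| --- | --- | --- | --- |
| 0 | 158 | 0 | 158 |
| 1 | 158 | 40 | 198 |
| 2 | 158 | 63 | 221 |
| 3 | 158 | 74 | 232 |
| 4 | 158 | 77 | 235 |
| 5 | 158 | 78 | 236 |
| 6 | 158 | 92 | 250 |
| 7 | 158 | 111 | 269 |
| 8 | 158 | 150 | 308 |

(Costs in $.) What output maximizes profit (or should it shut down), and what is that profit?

q = 6; profit = -$154

Profit at each row (π = 16q − TC): q=0: -158; q=1: -182; q=2: -189; q=3: -184; q=4: -171; q=5: -156; q=6: -154; q=7: -157; q=8: -180.
Profit is maximized at q = 6. AVC there is 92/6 = $15.33 ≤ P, so producing beats shutting down (which would give -$158).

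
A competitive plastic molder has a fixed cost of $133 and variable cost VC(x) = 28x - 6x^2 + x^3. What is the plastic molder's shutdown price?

The shutdown price is the minimum of AVC. VC = 28x - 6x^2 + x^3, so AVC = 28 - 6x + x^2.
At the minimum of AVC, MC = AVC. MC = 28 - 12x + 3x^2; setting MC = AVC gives 2x^2 - 6x = 0, so x = 3. min AVC = 19.
So the shutdown price is $19.

$19 per unit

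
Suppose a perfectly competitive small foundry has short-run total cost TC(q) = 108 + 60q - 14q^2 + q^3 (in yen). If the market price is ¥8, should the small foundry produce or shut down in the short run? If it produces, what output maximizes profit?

Strip out fixed cost: VC = 60q - 14q^2 + q^3. Then AVC = 60 - 14q + q^2 and MC = 60 - 28q + 3q^2.
AVC hits its minimum where MC = AVC, at q = 7, giving min AVC = 60 - 14·7 + 7^2 = ¥11.
P = ¥8 lies below min AVC = ¥11; no output level covers variable cost.
The firm minimizes its loss by shutting down and losing only its fixed cost of ¥108.

Shut down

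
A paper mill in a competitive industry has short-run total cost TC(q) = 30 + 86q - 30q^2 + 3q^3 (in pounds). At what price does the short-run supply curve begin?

£11 per unit

Short-run supply begins at min AVC. From VC = 86q - 30q^2 + 3q^3, AVC = 86 - 30q + 3q^2.
At the minimum of AVC, MC = AVC. MC = 86 - 60q + 9q^2; setting MC = AVC gives 6q^2 - 30q = 0, so q = 5. min AVC = 11.
The firm shuts down for any P below £11.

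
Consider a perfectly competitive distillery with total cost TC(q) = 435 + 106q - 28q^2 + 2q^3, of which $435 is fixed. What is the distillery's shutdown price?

$8 per unit

The shutdown price is the minimum of AVC. VC = 106q - 28q^2 + 2q^3, so AVC = 106 - 28q + 2q^2.
dAVC/dq = -28 + 4q = 0 gives q = 7. min AVC = 106 - 28·7 + 2·7^2 = 8.
So the shutdown price is $8.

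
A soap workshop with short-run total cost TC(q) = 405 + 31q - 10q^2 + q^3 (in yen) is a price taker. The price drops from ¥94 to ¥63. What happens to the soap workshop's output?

Output falls from 9 to 8

MC = 31 - 20q + 3q^2; the shutdown threshold is min AVC = ¥6 (at q = 5).
With P = ¥94 above the shutdown price, P = MC gives q = 9.
At P = ¥63 ≥ min AVC, set P = MC: q = 8. The firm stays open but cuts output.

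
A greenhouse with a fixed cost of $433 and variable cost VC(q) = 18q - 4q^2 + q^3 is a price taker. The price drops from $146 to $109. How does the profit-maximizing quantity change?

AVC = 18 - 4q + q^2, minimized at q = 2 where min AVC = $14. MC = 18 - 8q + 3q^2.
With P = $146 above the shutdown price, P = MC gives q = 8.
At P = $109 ≥ min AVC, set P = MC: q = 7. The firm stays open but cuts output.

Output falls from 8 to 7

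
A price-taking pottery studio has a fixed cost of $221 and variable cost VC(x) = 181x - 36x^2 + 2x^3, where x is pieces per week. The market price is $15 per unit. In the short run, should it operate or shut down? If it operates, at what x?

Shut down

Variable cost is VC = 181x - 36x^2 + 2x^3, so AVC = VC/x = 181 - 36x + 2x^2 and MC = dTC/dx = 181 - 72x + 6x^2.
AVC hits its minimum where MC = AVC, at x = 9, giving min AVC = 181 - 36·9 + 2·9^2 = $19.
With P < min AVC ($15 < $19), every unit sold adds to the loss.
The firm minimizes its loss by shutting down and losing only its fixed cost of $221.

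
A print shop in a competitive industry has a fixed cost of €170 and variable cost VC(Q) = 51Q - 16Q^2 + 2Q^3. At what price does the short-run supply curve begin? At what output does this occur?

€19 per unit, at Q = 4

The shutdown price is the minimum of AVC. VC = 51Q - 16Q^2 + 2Q^3, so AVC = 51 - 16Q + 2Q^2.
At the minimum of AVC, MC = AVC. MC = 51 - 32Q + 6Q^2; setting MC = AVC gives 4Q^2 - 16Q = 0, so Q = 4. min AVC = 19.
For P < €19 the firm produces nothing.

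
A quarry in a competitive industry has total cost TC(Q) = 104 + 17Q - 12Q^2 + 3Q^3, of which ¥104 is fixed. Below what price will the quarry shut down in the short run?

The shutdown price is the minimum of AVC. VC = 17Q - 12Q^2 + 3Q^3, so AVC = 17 - 12Q + 3Q^2.
At the minimum of AVC, MC = AVC. MC = 17 - 24Q + 9Q^2; setting MC = AVC gives 6Q^2 - 12Q = 0, so Q = 2. min AVC = 5.
So the shutdown price is ¥5.

¥5 per unit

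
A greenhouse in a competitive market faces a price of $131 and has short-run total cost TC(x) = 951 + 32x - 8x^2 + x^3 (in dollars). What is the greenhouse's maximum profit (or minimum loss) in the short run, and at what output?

AVC = 32 - 8x + x^2 has its minimum $16 at x = 4; price $131 clears that bar, so the firm operates.
MC = 32 - 16x + 3x^2. Setting P = MC and taking the root on the rising branch gives x* = 9.
TR = 131·9 = 1179. TC = 951 + 369 = 1320. Profit = 1179 − 1320 = -$141.
Shutting down would mean losing the fixed cost of $951, so operating at a loss of $141 is better by $810.

Profit = -$141 at x = 9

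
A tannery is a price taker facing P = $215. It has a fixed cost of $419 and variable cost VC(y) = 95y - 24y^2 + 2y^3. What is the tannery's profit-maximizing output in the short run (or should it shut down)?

Produce at y = 10

Variable cost is VC = 95y - 24y^2 + 2y^3, so AVC = VC/y = 95 - 24y + 2y^2 and MC = dTC/dy = 95 - 48y + 6y^2.
The AVC parabola has its vertex at y = 24/4 = 6, where AVC = 95 - 24·6 + 2·6^2 = $23.
P = $215 exceeds min AVC = $23, so the firm stays open.
Set P = MC: 215 = 95 - 48y + 6y^2 → -120 - 48y + 6y^2 = 0. The roots are y = -2 and y = 10; the profit-maximizing output is on the rising part of MC, so y* = 10.
Check: AVC at y = 10 is $55 ≤ P, so revenue covers variable cost.
Profit = P·y − TC = 215·10 − 969 = $1181.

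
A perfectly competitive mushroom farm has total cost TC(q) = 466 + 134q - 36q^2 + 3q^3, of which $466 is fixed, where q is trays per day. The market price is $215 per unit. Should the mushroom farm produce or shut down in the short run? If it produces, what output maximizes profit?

Produce at q = 9

Strip out fixed cost: VC = 134q - 36q^2 + 3q^3. Then AVC = 134 - 36q + 3q^2 and MC = 134 - 72q + 9q^2.
The AVC parabola has its vertex at q = 36/6 = 6, where AVC = 134 - 36·6 + 3·6^2 = $26.
P = $215 exceeds min AVC = $26, so the firm stays open.
Solving P = MC: -81 - 72q + 9q^2 = 0 ⇒ q = -1 or 9. On the upward-sloping branch, q* = 9.
Check: AVC at q = 9 is $53 ≤ P, so revenue covers variable cost.
Profit = P·q − TC = 215·9 − 943 = $992.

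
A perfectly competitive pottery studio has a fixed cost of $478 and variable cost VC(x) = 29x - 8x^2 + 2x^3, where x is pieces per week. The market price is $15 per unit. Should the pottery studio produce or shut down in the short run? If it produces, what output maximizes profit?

Shut down

From TC, MC = TC'(x) = 29 - 16x + 6x^2 and AVC = VC/x = 29 - 8x + 2x^2.
The AVC parabola has its vertex at x = 8/4 = 2, where AVC = 29 - 8·2 + 2·2^2 = $21.
P = $15 lies below min AVC = $21; no output level covers variable cost.
Best response: produce nothing and absorb the $478 fixed cost.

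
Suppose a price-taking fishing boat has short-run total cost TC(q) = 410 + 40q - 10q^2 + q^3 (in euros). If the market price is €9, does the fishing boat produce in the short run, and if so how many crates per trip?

Shut down

Variable cost is VC = 40q - 10q^2 + q^3, so AVC = VC/q = 40 - 10q + q^2 and MC = dTC/dq = 40 - 20q + 3q^2.
AVC is minimized where dAVC/dq = -10 + 2q = 0, at q = 5; min AVC = 40 - 10·5 + 5^2 = €15.
Since P = €9 < min AVC = €15, price fails to cover variable cost at any output.
The firm minimizes its loss by shutting down and losing only its fixed cost of €410.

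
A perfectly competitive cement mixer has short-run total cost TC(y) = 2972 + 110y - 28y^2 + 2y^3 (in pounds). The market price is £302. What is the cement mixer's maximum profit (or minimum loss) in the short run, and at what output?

AVC = 110 - 28y + 2y^2; min AVC = £12 at y = 7. Since P = £302 ≥ min AVC, the firm produces.
MC = 110 - 56y + 6y^2. Setting P = MC and taking the root on the rising branch gives y* = 12.
TR = 302·12 = 3624. TC = 2972 + 744 = 3716. Profit = 3624 − 3716 = -£92.
Shutting down would mean losing the fixed cost of £2972, so operating at a loss of £92 is better by £2880.

Profit = -£92 at y = 12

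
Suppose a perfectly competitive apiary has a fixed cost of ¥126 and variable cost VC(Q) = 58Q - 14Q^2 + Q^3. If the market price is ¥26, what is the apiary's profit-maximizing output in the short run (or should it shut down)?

Produce at Q = 8

From TC, MC = TC'(Q) = 58 - 28Q + 3Q^2 and AVC = VC/Q = 58 - 14Q + Q^2.
AVC is minimized where dAVC/dQ = -14 + 2Q = 0, at Q = 7; min AVC = 58 - 14·7 + 7^2 = ¥9.
P = ¥26 exceeds min AVC = ¥9, so the firm stays open.
Solving P = MC: 32 - 28Q + 3Q^2 = 0 ⇒ Q = 4/3 or 8. On the upward-sloping branch, Q* = 8.
Check: AVC at Q = 8 is ¥10 ≤ P, so revenue covers variable cost.
Profit = P·Q − TC = 26·8 − 206 = ¥2.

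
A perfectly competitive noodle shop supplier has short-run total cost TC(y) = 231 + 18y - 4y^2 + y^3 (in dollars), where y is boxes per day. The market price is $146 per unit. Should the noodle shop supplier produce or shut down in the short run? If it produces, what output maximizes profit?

Strip out fixed cost: VC = 18y - 4y^2 + y^3. Then AVC = 18 - 4y + y^2 and MC = 18 - 8y + 3y^2.
The AVC parabola has its vertex at y = 4/2 = 2, where AVC = 18 - 4·2 + 2^2 = $14.
Since P = $146 ≥ min AVC = $14, price covers variable cost and the firm should produce.
Solving P = MC: -128 - 8y + 3y^2 = 0 ⇒ y = -16/3 or 8. On the upward-sloping branch, y* = 8.
Check: AVC at y = 8 is $50 ≤ P, so revenue covers variable cost.
Profit = P·y − TC = 146·8 − 631 = $537.

Produce at y = 8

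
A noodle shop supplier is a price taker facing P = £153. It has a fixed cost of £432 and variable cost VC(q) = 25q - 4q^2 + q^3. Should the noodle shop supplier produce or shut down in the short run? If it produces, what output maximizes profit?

Strip out fixed cost: VC = 25q - 4q^2 + q^3. Then AVC = 25 - 4q + q^2 and MC = 25 - 8q + 3q^2.
The AVC parabola has its vertex at q = 4/2 = 2, where AVC = 25 - 4·2 + 2^2 = £21.
P = £153 exceeds min AVC = £21, so the firm stays open.
Solving P = MC: -128 - 8q + 3q^2 = 0 ⇒ q = -16/3 or 8. On the upward-sloping branch, q* = 8.
Check: AVC at q = 8 is £57 ≤ P, so revenue covers variable cost.
Profit = P·q − TC = 153·8 − 888 = £336.

Produce at q = 8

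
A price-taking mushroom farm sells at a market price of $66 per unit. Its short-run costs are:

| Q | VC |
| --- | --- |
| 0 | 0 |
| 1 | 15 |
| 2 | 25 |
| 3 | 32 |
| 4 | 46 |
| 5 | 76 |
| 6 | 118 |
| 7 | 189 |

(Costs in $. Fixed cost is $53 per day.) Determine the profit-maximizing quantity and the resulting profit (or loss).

Q = 6; profit = $225

Profit at each row (π = 66Q − TC): Q=0: -53; Q=1: -2; Q=2: 54; Q=3: 113; Q=4: 165; Q=5: 201; Q=6: 225; Q=7: 220.
Profit is maximized at Q = 6. AVC there is 118/6 = $19.67 ≤ P, so producing beats shutting down (which would give -$53).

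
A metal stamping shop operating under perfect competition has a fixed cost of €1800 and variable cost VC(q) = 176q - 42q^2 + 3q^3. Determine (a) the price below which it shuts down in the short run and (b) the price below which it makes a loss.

Shutdown price = €29; break-even price = €236

Shutdown price = min AVC. AVC = 176 - 42q + 3q^2, with vertex at q = 7 and minimum €29.
ATC = 1800/q + 176 - 42q + 3q^2. Setting dATC/dq = −1800/q^2 − 42 + 6q = 0 gives q = 10 (since 6·10^3 − 42·10^2 = 1800).
min ATC = 1800/10 + 176 − 42·10 + 3·10^2 = €236. That is the break-even price.
For €29 ≤ P < €236 the firm produces at a loss; below €29 it shuts down.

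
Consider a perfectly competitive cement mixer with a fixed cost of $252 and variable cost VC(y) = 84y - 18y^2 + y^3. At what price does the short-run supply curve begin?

The shutdown price is the minimum of AVC. VC = 84y - 18y^2 + y^3, so AVC = 84 - 18y + y^2.
At the minimum of AVC, MC = AVC. MC = 84 - 36y + 3y^2; setting MC = AVC gives 2y^2 - 18y = 0, so y = 9. min AVC = 3.
So the shutdown price is $3.

$3 per unit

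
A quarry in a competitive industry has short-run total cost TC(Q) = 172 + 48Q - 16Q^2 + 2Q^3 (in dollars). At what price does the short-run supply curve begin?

Short-run supply begins at min AVC. From VC = 48Q - 16Q^2 + 2Q^3, AVC = 48 - 16Q + 2Q^2.
At the minimum of AVC, MC = AVC. MC = 48 - 32Q + 6Q^2; setting MC = AVC gives 4Q^2 - 16Q = 0, so Q = 4. min AVC = 16.
The firm shuts down for any P below $16.

$16 per unit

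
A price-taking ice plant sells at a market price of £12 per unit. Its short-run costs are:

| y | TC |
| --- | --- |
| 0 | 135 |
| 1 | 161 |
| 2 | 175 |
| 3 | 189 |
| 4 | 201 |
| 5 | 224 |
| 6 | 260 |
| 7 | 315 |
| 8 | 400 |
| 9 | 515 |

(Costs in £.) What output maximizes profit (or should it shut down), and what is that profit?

y = 0 (shut down); profit = -£135

Compute π = P·y − TC at each output: y=0: -135; y=1: -149; y=2: -151; y=3: -153; y=4: -153; y=5: -164; y=6: -188; y=7: -231; y=8: -304; y=9: -407.
Profit is highest at y = 0. Equivalently, the lowest AVC in the table is 66/4 ≈ £16.50 at y = 4, and P = £12 falls below it — price never covers variable cost, so the firm shuts down and loses only its fixed cost.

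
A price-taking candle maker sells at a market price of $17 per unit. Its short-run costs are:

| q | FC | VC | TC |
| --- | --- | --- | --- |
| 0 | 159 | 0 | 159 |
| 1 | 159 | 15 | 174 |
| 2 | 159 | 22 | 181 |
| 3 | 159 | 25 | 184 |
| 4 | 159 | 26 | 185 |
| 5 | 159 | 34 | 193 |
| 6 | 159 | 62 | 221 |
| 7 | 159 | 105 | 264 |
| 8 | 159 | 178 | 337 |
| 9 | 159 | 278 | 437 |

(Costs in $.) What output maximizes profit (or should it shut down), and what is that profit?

Tabulate TR − TC: q=0: -159; q=1: -157; q=2: -147; q=3: -133; q=4: -117; q=5: -108; q=6: -119; q=7: -145; q=8: -201; q=9: -284.
Profit is maximized at q = 5. AVC there is 34/5 = $6.80 ≤ P, so producing beats shutting down (which would give -$159).

q = 5; profit = -$108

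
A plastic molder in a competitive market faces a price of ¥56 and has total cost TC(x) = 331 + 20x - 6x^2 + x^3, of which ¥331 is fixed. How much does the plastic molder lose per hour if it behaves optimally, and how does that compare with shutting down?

AVC = 20 - 6x + x^2 has its minimum ¥11 at x = 3; price ¥56 clears that bar, so the firm operates.
With MC = 20 - 12x + 3x^2, P = MC on the upward-sloping part at x* = 6.
TR = 56·6 = 336. TC = 331 + 120 = 451. Profit = 336 − 451 = -¥115.
By producing, the firm covers all variable cost plus ¥216 of fixed cost; shutting down would lose the full ¥331.

Profit = -¥115 at x = 6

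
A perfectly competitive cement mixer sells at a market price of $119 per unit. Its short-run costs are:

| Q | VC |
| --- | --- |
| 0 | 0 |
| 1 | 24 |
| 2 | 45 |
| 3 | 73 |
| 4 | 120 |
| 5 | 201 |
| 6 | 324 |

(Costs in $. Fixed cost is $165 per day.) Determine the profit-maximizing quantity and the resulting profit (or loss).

Q = 5; profit = $229

Compute π = P·Q − TC at each output: Q=0: -165; Q=1: -70; Q=2: 28; Q=3: 119; Q=4: 191; Q=5: 229; Q=6: 225.
Profit is maximized at Q = 5. AVC there is 201/5 = $40.20 ≤ P, so producing beats shutting down (which would give -$165).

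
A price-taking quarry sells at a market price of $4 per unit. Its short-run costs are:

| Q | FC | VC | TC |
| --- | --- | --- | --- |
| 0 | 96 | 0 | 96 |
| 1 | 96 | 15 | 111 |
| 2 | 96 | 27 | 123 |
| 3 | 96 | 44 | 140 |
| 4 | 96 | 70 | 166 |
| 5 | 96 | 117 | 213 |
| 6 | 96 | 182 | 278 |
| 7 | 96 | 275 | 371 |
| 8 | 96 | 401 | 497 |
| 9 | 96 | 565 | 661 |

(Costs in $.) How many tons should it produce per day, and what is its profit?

Compute π = P·Q − TC at each output: Q=0: -96; Q=1: -107; Q=2: -115; Q=3: -128; Q=4: -150; Q=5: -193; Q=6: -254; Q=7: -343; Q=8: -465; Q=9: -625.
Profit is highest at Q = 0. Equivalently, the lowest AVC in the table is 27/2 ≈ $13.50 at Q = 2, and P = $4 falls below it — price never covers variable cost, so the firm shuts down and loses only its fixed cost.

Q = 0 (shut down); profit = -$96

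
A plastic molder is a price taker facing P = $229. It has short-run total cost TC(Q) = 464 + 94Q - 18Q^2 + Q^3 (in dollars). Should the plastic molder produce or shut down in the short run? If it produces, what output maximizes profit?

Produce at Q = 15

From TC, MC = TC'(Q) = 94 - 36Q + 3Q^2 and AVC = VC/Q = 94 - 18Q + Q^2.
AVC is minimized where dAVC/dQ = -18 + 2Q = 0, at Q = 9; min AVC = 94 - 18·9 + 9^2 = $13.
P = $229 exceeds min AVC = $13, so the firm stays open.
P = MC gives -135 - 36Q + 3Q^2 = 0, with roots -3 and 15. Take the larger (rising MC): Q* = 15.
Check: AVC at Q = 15 is $49 ≤ P, so revenue covers variable cost.
Profit = P·Q − TC = 229·15 − 1199 = $2236.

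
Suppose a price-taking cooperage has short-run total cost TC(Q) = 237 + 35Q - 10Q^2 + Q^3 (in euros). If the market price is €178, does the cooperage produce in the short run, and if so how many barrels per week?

Produce at Q = 11

From TC, MC = TC'(Q) = 35 - 20Q + 3Q^2 and AVC = VC/Q = 35 - 10Q + Q^2.
AVC is minimized where dAVC/dQ = -10 + 2Q = 0, at Q = 5; min AVC = 35 - 10·5 + 5^2 = €10.
Because €178 ≥ €10, revenue can cover variable cost; the firm operates.
Set P = MC: 178 = 35 - 20Q + 3Q^2 → -143 - 20Q + 3Q^2 = 0. The roots are Q = -13/3 and Q = 11; the profit-maximizing output is on the rising part of MC, so Q* = 11.
Check: AVC at Q = 11 is €46 ≤ P, so revenue covers variable cost.
Profit = P·Q − TC = 178·11 − 743 = €1215.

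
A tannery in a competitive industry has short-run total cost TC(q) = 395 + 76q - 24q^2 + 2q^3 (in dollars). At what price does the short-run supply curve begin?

The firm shuts down when price falls below the minimum of average variable cost. AVC = VC/q = 76 - 24q + 2q^2.
At the minimum of AVC, MC = AVC. MC = 76 - 48q + 6q^2; setting MC = AVC gives 4q^2 - 24q = 0, so q = 6. min AVC = 4.
The firm shuts down for any P below $4.

$4 per unit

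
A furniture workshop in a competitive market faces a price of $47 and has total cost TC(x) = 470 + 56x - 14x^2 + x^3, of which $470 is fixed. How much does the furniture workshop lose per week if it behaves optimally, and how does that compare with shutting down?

Profit = -$146 at x = 9

AVC = 56 - 14x + x^2 has its minimum $7 at x = 7; price $47 clears that bar, so the firm operates.
With MC = 56 - 28x + 3x^2, P = MC on the upward-sloping part at x* = 9.
TR = 47·9 = 423. TC = 470 + 99 = 569. Profit = 423 − 569 = -$146.
That loss of $146 beats the $470 the firm would lose by shutting down; producing recovers $324 of fixed cost.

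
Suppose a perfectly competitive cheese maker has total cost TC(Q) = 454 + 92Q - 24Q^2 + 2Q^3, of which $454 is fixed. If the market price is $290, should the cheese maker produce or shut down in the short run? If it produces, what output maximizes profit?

Strip out fixed cost: VC = 92Q - 24Q^2 + 2Q^3. Then AVC = 92 - 24Q + 2Q^2 and MC = 92 - 48Q + 6Q^2.
AVC hits its minimum where MC = AVC, at Q = 6, giving min AVC = 92 - 24·6 + 2·6^2 = $20.
Since P = $290 ≥ min AVC = $20, price covers variable cost and the firm should produce.
Solving P = MC: -198 - 48Q + 6Q^2 = 0 ⇒ Q = -3 or 11. On the upward-sloping branch, Q* = 11.
Check: AVC at Q = 11 is $70 ≤ P, so revenue covers variable cost.
Profit = P·Q − TC = 290·11 − 1224 = $1966.

Produce at Q = 11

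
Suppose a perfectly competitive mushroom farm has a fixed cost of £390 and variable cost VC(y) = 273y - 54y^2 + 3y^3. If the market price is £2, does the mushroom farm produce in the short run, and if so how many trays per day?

Variable cost is VC = 273y - 54y^2 + 3y^3, so AVC = VC/y = 273 - 54y + 3y^2 and MC = dTC/dy = 273 - 108y + 9y^2.
AVC hits its minimum where MC = AVC, at y = 9, giving min AVC = 273 - 54·9 + 3·9^2 = £30.
P = £2 lies below min AVC = £30; no output level covers variable cost.
Shutting down limits the loss to fixed cost, £390.

Shut down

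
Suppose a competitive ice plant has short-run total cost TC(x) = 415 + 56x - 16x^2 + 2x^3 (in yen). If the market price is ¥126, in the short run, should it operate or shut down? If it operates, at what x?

Produce at x = 7

Strip out fixed cost: VC = 56x - 16x^2 + 2x^3. Then AVC = 56 - 16x + 2x^2 and MC = 56 - 32x + 6x^2.
The AVC parabola has its vertex at x = 16/4 = 4, where AVC = 56 - 16·4 + 2·4^2 = ¥24.
Because ¥126 ≥ ¥24, revenue can cover variable cost; the firm operates.
Set P = MC: 126 = 56 - 32x + 6x^2 → -70 - 32x + 6x^2 = 0. The roots are x = -5/3 and x = 7; the profit-maximizing output is on the rising part of MC, so x* = 7.
Check: AVC at x = 7 is ¥42 ≤ P, so revenue covers variable cost.
Profit = P·x − TC = 126·7 − 709 = ¥173.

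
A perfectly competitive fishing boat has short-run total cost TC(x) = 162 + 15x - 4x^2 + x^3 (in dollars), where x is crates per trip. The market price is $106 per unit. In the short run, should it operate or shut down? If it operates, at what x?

Strip out fixed cost: VC = 15x - 4x^2 + x^3. Then AVC = 15 - 4x + x^2 and MC = 15 - 8x + 3x^2.
The AVC parabola has its vertex at x = 4/2 = 2, where AVC = 15 - 4·2 + 2^2 = $11.
P = $106 exceeds min AVC = $11, so the firm stays open.
P = MC gives -91 - 8x + 3x^2 = 0, with roots -13/3 and 7. Take the larger (rising MC): x* = 7.
Check: AVC at x = 7 is $36 ≤ P, so revenue covers variable cost.
Profit = P·x − TC = 106·7 − 414 = $328.

Produce at x = 7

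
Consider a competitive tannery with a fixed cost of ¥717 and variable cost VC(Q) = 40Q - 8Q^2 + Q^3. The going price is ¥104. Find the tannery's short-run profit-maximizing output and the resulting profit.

AVC = 40 - 8Q + Q^2 has its minimum ¥24 at Q = 4; price ¥104 clears that bar, so the firm operates.
With MC = 40 - 16Q + 3Q^2, P = MC on the upward-sloping part at Q* = 8.
TR = 104·8 = 832. TC = 717 + 320 = 1037. Profit = 832 − 1037 = -¥205.
By producing, the firm covers all variable cost plus ¥512 of fixed cost; shutting down would lose the full ¥717.

Profit = -¥205 at Q = 8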